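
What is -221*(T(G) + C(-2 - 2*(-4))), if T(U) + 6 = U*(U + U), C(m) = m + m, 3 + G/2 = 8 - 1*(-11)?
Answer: -453934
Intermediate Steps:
G = 32 (G = -6 + 2*(8 - 1*(-11)) = -6 + 2*(8 + 11) = -6 + 2*19 = -6 + 38 = 32)
C(m) = 2*m
T(U) = -6 + 2*U² (T(U) = -6 + U*(U + U) = -6 + U*(2*U) = -6 + 2*U²)
-221*(T(G) + C(-2 - 2*(-4))) = -221*((-6 + 2*32²) + 2*(-2 - 2*(-4))) = -221*((-6 + 2*1024) + 2*(-2 + 8)) = -221*((-6 + 2048) + 2*6) = -221*(2042 + 12) = -221*2054 = -453934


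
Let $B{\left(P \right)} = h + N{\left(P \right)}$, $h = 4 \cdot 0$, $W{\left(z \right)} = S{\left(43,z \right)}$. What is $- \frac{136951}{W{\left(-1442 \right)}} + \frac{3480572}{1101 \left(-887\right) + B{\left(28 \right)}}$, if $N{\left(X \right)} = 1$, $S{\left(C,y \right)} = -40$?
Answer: $\frac{66802603203}{19531720} \approx 3420.2$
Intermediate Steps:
$W{\left(z \right)} = -40$
$h = 0$
$B{\left(P \right)} = 1$ ($B{\left(P \right)} = 0 + 1 = 1$)
$- \frac{136951}{W{\left(-1442 \right)}} + \frac{3480572}{1101 \left(-887\right) + B{\left(28 \right)}} = - \frac{136951}{-40} + \frac{3480572}{1101 \left(-887\right) + 1} = \left(-136951\right) \left(- \frac{1}{40}\right) + \frac{3480572}{-976587 + 1} = \frac{136951}{40} + \frac{3480572}{-976586} = \frac{136951}{40} + 3480572 \left(- \frac{1}{976586}\right) = \frac{136951}{40} - \frac{1740286}{488293} = \frac{66802603203}{19531720}$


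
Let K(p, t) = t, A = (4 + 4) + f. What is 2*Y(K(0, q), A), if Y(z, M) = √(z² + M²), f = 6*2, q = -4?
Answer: 8*√26 ≈ 40.792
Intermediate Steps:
f = 12
A = 20 (A = (4 + 4) + 12 = 8 + 12 = 20)
Y(z, M) = √(M² + z²)
2*Y(K(0, q), A) = 2*√(20² + (-4)²) = 2*√(400 + 16) = 2*√416 = 2*(4*√26) = 8*√26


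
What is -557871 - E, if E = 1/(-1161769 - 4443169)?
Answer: -3126832366997/5604938 ≈ -5.5787e+5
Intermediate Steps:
E = -1/5604938 (E = 1/(-5604938) = -1/5604938 ≈ -1.7841e-7)
-557871 - E = -557871 - 1*(-1/5604938) = -557871 + 1/5604938 = -3126832366997/5604938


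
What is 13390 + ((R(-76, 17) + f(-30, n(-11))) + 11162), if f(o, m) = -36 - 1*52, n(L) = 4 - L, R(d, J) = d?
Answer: 24388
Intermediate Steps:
f(o, m) = -88 (f(o, m) = -36 - 52 = -88)
13390 + ((R(-76, 17) + f(-30, n(-11))) + 11162) = 13390 + ((-76 - 88) + 11162) = 13390 + (-164 + 11162) = 13390 + 10998 = 24388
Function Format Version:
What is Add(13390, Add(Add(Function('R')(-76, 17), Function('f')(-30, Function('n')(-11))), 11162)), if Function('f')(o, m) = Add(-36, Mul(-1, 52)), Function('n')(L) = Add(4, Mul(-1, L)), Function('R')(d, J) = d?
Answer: 24388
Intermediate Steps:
Function('f')(o, m) = -88 (Function('f')(o, m) = Add(-36, -52) = -88)
Add(13390, Add(Add(Function('R')(-76, 17), Function('f')(-30, Function('n')(-11))), 11162)) = Add(13390, Add(Add(-76, -88), 11162)) = Add(13390, Add(-164, 11162)) = Add(13390, 10998) = 24388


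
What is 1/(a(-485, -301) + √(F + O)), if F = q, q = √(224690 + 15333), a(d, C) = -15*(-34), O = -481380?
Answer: 1/(510 + I*√(481380 - √240023)) ≈ 0.00068827 - 0.00093586*I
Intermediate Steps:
a(d, C) = 510
q = √240023 ≈ 489.92
F = √240023 ≈ 489.92
1/(a(-485, -301) + √(F + O)) = 1/(510 + √(√240023 - 481380)) = 1/(510 + √(-481380 + √240023))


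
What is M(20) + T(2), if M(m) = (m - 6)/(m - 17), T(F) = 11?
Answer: 47/3 ≈ 15.667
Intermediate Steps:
M(m) = (-6 + m)/(-17 + m)
M(20) + T(2) = (-6 + 20)/(-17 + 20) + 11 = 14/3 + 11 = 47/3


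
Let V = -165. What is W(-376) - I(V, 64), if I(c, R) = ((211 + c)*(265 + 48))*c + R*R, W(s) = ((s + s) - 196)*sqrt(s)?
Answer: 2371574 - 1896*I*sqrt(94) ≈ 2.3716e+6 - 18382.0*I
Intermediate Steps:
W(s) = sqrt(s)*(-196 + 2*s) (W(s) = (2*s - 196)*sqrt(s) = (-196 + 2*s)*sqrt(s) = sqrt(s)*(-196 + 2*s))
I(c, R) = R**2 + c*(66043 + 313*c) (I(c, R) = ((211 + c)*313)*c + R**2 = (66043 + 313*c)*c + R**2 = c*(66043 + 313*c) + R**2 = R**2 + c*(66043 + 313*c))
W(-376) - I(V, 64) = 2*sqrt(-376)*(-98 - 376) - (64**2 + 313*(-165)**2 + 66043*(-165)) = 2*(2*I*sqrt(94))*(-474) - (4096 + 313*27225 - 10897095) = -1896*I*sqrt(94) - (4096 + 8521425 - 10897095) = -1896*I*sqrt(94) - 1*(-2371574) = -1896*I*sqrt(94) + 2371574 = 2371574 - 1896*I*sqrt(94)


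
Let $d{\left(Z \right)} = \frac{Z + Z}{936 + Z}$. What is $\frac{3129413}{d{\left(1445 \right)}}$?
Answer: $\frac{7451132353}{2890} \approx 2.5782 \cdot 10^{6}$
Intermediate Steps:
$d{\left(Z \right)} = \frac{2 Z}{936 + Z}$
$\frac{3129413}{d{\left(1445 \right)}} = \frac{3129413}{2 \cdot 1445 \frac{1}{936 + 1445}} = \frac{3129413}{2 \cdot 1445 \cdot \frac{1}{2381}} = \frac{3129413}{\frac{2890}{2381}} = 3129413 \cdot \frac{2381}{2890} = \frac{7451132353}{2890}$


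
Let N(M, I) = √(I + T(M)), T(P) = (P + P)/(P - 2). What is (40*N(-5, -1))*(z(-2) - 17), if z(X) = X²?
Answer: -520*√21/7 ≈ -340.42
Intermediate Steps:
T(P) = 2*P/(-2 + P) (T(P) = (2*P)/(-2 + P) = 2*P/(-2 + P))
N(M, I) = √(I + 2*M/(-2 + M))
(40*N(-5, -1))*(z(-2) - 17) = (40*√((2*(-5) - (-2 - 5))/(-2 - 5)))*((-2)² - 17) = (40*√((-10 - 1*(-7))/(-7)))*(4 - 17) = (40*√(-(-10 + 7)/7))*(-13) = (40*√(-⅐*(-3)))*(-13) = (40*√(3/7))*(-13) = (40*(√21/7))*(-13) = (40*√21/7)*(-13) = -520*√21/7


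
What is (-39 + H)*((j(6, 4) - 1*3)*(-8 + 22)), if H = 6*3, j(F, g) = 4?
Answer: -294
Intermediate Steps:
H = 18
(-39 + H)*((j(6, 4) - 1*3)*(-8 + 22)) = (-39 + 18)*((4 - 1*3)*(-8 + 22)) = -21*(4 - 3)*14 = -21*14 = -294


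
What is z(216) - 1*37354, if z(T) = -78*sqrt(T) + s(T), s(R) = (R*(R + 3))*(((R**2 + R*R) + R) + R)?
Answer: 4434428822 - 468*sqrt(6) ≈ 4.4344e+9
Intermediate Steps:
s(R) = R*(3 + R)*(2*R + 2*R**2) (s(R) = (R*(3 + R))*(((R**2 + R**2) + R) + R) = (R*(3 + R))*((2*R**2 + R) + R) = (R*(3 + R))*((R + 2*R**2) + R) = (R*(3 + R))*(2*R + 2*R**2) = R*(3 + R)*(2*R + 2*R**2))
z(T) = -78*sqrt(T) + 2*T**2*(3 + T**2 + 4*T)
z(216) - 1*37354 = (-468*sqrt(6) + 2*216**2*(3 + 216**2 + 4*216)) - 1*37354 = (-468*sqrt(6) + 2*46656*(3 + 46656 + 864)) - 37354 = (-468*sqrt(6) + 2*46656*47523) - 37354 = (-468*sqrt(6) + 4434466176) - 37354 = (4434466176 - 468*sqrt(6)) - 37354 = 4434428822 - 468*sqrt(6)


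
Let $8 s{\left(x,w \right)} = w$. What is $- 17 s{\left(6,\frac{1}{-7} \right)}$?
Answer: $\frac{17}{56} \approx 0.30357$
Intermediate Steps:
$s{\left(x,w \right)} = \frac{w}{8}$
$- 17 s{\left(6,\frac{1}{-7} \right)} = - 17 \frac{1}{8 \left(-7\right)} = - 17 \cdot \frac{1}{8} \left(- \frac{1}{7}\right) = \left(-17\right) \left(- \frac{1}{56}\right) = \frac{17}{56}$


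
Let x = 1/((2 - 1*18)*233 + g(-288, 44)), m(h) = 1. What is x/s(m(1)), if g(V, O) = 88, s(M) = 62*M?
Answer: -1/225680 ≈ -4.4311e-6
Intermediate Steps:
x = -1/3640 (x = 1/((2 - 1*18)*233 + 88) = 1/((2 - 18)*233 + 88) = 1/(-16*233 + 88) = 1/(-3728 + 88) = 1/(-3640) = -1/3640 ≈ -0.00027473)
x/s(m(1)) = -1/(3640*(62*1)) = -1/3640/62 = -1/3640*1/62 = -1/225680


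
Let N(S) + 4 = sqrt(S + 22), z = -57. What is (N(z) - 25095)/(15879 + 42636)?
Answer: -25099/58515 + I*sqrt(35)/58515 ≈ -0.42893 + 0.0001011*I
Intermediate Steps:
N(S) = -4 + sqrt(22 + S) (N(S) = -4 + sqrt(S + 22) = -4 + sqrt(22 + S))
(N(z) - 25095)/(15879 + 42636) = ((-4 + sqrt(22 - 57)) - 25095)/(15879 + 42636) = ((-4 + sqrt(-35)) - 25095)/58515 = ((-4 + I*sqrt(35)) - 25095)*(1/58515) = (-25099 + I*sqrt(35))*(1/58515) = -25099/58515 + I*sqrt(35)/58515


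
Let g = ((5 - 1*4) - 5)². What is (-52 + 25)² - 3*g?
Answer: 681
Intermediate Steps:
g = 16 (g = ((5 - 4) - 5)² = (1 - 5)² = (-4)² = 16)
(-52 + 25)² - 3*g = (-52 + 25)² - 3*16 = (-27)² - 48 = 729 - 48 = 681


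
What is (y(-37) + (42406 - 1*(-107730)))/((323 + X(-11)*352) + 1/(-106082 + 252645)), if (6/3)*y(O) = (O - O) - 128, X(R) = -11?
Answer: -10997501268/260076043 ≈ -42.286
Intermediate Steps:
y(O) = -64 (y(O) = ((O - O) - 128)/2 = (0 - 128)/2 = (½)*(-128) = -64)
(y(-37) + (42406 - 1*(-107730)))/((323 + X(-11)*352) + 1/(-106082 + 252645)) = (-64 + (42406 - 1*(-107730)))/((323 - 11*352) + 1/(-106082 + 252645)) = (-64 + (42406 + 107730))/((323 - 3872) + 1/146563) = (-64 + 150136)/(-3549 + 1/146563) = 150072/(-520152086/146563) = 150072*(-146563/520152086) = -10997501268/260076043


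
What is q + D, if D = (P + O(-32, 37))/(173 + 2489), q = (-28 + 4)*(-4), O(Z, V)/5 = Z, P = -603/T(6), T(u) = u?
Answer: 510583/5324 ≈ 95.902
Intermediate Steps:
P = -201/2 (P = -603/6 = -603*⅙ = -201/2 ≈ -100.50)
O(Z, V) = 5*Z
q = 96 (q = -24*(-4) = 96)
D = -521/5324 (D = (-201/2 + 5*(-32))/(173 + 2489) = (-201/2 - 160)/2662 = -521/2*1/2662 = -521/5324 ≈ -0.097859)
q + D = 96 - 521/5324 = 510583/5324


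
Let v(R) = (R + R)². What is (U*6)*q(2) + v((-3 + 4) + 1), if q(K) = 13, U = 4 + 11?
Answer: 1186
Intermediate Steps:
U = 15
v(R) = 4*R² (v(R) = (2*R)² = 4*R²)
(U*6)*q(2) + v((-3 + 4) + 1) = (15*6)*13 + 4*((-3 + 4) + 1)² = 90*13 + 4*(1 + 1)² = 1170 + 4*2² = 1170 + 4*4 = 1170 + 16 = 1186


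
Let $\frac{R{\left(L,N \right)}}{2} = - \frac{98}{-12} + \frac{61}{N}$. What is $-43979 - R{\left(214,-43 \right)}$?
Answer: $- \frac{5675032}{129} \approx -43993.0$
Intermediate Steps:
$R{\left(L,N \right)} = \frac{49}{3} + \frac{122}{N}$ ($R{\left(L,N \right)} = 2 \left(- \frac{98}{-12} + \frac{61}{N}\right) = 2 \left(\left(-98\right) \left(- \frac{1}{12}\right) + \frac{61}{N}\right) = 2 \left(\frac{49}{6} + \frac{61}{N}\right) = \frac{49}{3} + \frac{122}{N}$)
$-43979 - R{\left(214,-43 \right)} = -43979 - \left(\frac{49}{3} + \frac{122}{-43}\right) = -43979 - \left(\frac{49}{3} + 122 \left(- \frac{1}{43}\right)\right) = -43979 - \left(\frac{49}{3} - \frac{122}{43}\right) = -43979 - \frac{1741}{129} = - \frac{5675032}{129}$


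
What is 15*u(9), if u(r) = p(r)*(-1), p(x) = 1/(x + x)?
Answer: -⅚ ≈ -0.83333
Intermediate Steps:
p(x) = 1/(2*x)
u(r) = -1/(2*r) (u(r) = (1/(2*r))*(-1) = -1/(2*r))
15*u(9) = 15*(-½/9) = 15*(-½*⅑) = 15*(-1/18) = -⅚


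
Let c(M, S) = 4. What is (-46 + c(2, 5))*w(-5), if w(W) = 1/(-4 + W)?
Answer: 14/3 ≈ 4.6667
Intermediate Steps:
(-46 + c(2, 5))*w(-5) = (-46 + 4)/(-4 - 5) = -42/(-9) = -42*(-⅑) = 14/3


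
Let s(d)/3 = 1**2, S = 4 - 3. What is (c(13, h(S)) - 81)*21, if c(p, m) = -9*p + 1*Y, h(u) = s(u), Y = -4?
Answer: -4242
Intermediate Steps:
S = 1
s(d) = 3 (s(d) = 3*1**2 = 3*1 = 3)
h(u) = 3
c(p, m) = -4 - 9*p (c(p, m) = -9*p + 1*(-4) = -9*p - 4 = -4 - 9*p)
(c(13, h(S)) - 81)*21 = ((-4 - 9*13) - 81)*21 = ((-4 - 117) - 81)*21 = (-121 - 81)*21 = -202*21 = -4242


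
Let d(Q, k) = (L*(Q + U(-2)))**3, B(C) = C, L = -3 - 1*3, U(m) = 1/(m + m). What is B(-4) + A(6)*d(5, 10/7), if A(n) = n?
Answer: -555595/4 ≈ -1.3890e+5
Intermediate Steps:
U(m) = 1/(2*m)
L = -6 (L = -3 - 3 = -6)
d(Q, k) = (3/2 - 6*Q)**3 (d(Q, k) = (-6*(Q + (1/2)/(-2)))**3 = (-6*(Q + (1/2)*(-1/2)))**3 = (-6*(Q - 1/4))**3 = (-6*(-1/4 + Q))**3 = (3/2 - 6*Q)**3)
B(-4) + A(6)*d(5, 10/7) = -4 + 6*(-27*(-1 + 4*5)**3/8) = -4 + 6*(-27*(-1 + 20)**3/8) = -4 + 6*(-27/8*19**3) = -4 + 6*(-27/8*6859) = -4 + 6*(-185193/8) = -4 - 555579/4 = -555595/4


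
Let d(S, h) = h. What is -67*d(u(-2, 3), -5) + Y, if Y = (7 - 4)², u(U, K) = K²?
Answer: 344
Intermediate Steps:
Y = 9 (Y = 3² = 9)
-67*d(u(-2, 3), -5) + Y = -67*(-5) + 9 = 335 + 9 = 344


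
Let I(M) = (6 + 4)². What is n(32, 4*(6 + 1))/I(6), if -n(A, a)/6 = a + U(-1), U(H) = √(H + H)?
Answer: -42/25 - 3*I*√2/50 ≈ -1.68 - 0.084853*I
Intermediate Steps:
I(M) = 100 (I(M) = 10² = 100)
U(H) = √2*√H (U(H) = √(2*H) = √2*√H)
n(A, a) = -6*a - 6*I*√2 (n(A, a) = -6*(a + √2*√(-1)) = -6*(a + √2*I) = -6*(a + I*√2) = -6*a - 6*I*√2)
n(32, 4*(6 + 1))/I(6) = (-24*(6 + 1) - 6*I*√2)/100 = (-24*7 - 6*I*√2)*(1/100) = (-6*28 - 6*I*√2)*(1/100) = (-168 - 6*I*√2)*(1/100) = -42/25 - 3*I*√2/50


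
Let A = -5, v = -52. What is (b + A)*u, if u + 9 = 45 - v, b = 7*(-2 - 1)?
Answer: -2288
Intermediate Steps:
b = -21 (b = 7*(-3) = -21)
u = 88 (u = -9 + (45 - 1*(-52)) = -9 + (45 + 52) = -9 + 97 = 88)
(b + A)*u = (-21 - 5)*88 = -26*88 = -2288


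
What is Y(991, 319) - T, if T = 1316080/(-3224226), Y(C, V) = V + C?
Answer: 2112526070/1612113 ≈ 1310.4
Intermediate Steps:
Y(C, V) = C + V
T = -658040/1612113 (T = 1316080*(-1/3224226) = -658040/1612113 ≈ -0.40819)
Y(991, 319) - T = (991 + 319) - 1*(-658040/1612113) = 1310 + 658040/1612113 = 2112526070/1612113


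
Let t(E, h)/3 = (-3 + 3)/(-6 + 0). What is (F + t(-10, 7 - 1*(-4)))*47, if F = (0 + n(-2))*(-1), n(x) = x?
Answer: 94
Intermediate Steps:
t(E, h) = 0 (t(E, h) = 3*((-3 + 3)/(-6 + 0)) = 3*(0/(-6)) = 3*(0*(-1/6)) = 3*0 = 0)
F = 2 (F = (0 - 2)*(-1) = -2*(-1) = 2)
(F + t(-10, 7 - 1*(-4)))*47 = (2 + 0)*47 = 2*47 = 94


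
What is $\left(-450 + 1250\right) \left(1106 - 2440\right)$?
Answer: $-1067200$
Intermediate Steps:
$\left(-450 + 1250\right) \left(1106 - 2440\right) = 800 \left(-1334\right) = -1067200$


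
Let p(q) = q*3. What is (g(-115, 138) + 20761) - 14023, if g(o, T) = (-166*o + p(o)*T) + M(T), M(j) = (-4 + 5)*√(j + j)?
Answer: -21782 + 2*√69 ≈ -21765.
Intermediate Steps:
M(j) = √2*√j (M(j) = 1*√(2*j) = 1*(√2*√j) = √2*√j)
p(q) = 3*q
g(o, T) = -166*o + √2*√T + 3*T*o (g(o, T) = (-166*o + (3*o)*T) + √2*√T = (-166*o + 3*T*o) + √2*√T = -166*o + √2*√T + 3*T*o)
(g(-115, 138) + 20761) - 14023 = ((-166*(-115) + √2*√138 + 3*138*(-115)) + 20761) - 14023 = ((19090 + 2*√69 - 47610) + 20761) - 14023 = ((-28520 + 2*√69) + 20761) - 14023 = (-7759 + 2*√69) - 14023 = -21782 + 2*√69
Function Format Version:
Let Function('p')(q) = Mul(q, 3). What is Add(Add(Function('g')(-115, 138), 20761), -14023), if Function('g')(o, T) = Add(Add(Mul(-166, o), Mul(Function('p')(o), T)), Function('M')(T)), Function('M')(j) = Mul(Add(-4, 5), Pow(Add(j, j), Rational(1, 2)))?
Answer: Add(-21782, Mul(2, Pow(69, Rational(1, 2)))) ≈ -21765.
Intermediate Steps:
Function('M')(j) = Mul(Pow(2, Rational(1, 2)), Pow(j, Rational(1, 2))) (Function('M')(j) = Mul(1, Pow(Mul(2, j), Rational(1, 2))) = Mul(1, Mul(Pow(2, Rational(1, 2)), Pow(j, Rational(1, 2)))) = Mul(Pow(2, Rational(1, 2)), Pow(j, Rational(1, 2))))
Function('p')(q) = Mul(3, q)
Function('g')(o, T) = Add(Mul(-166, o), Mul(Pow(2, Rational(1, 2)), Pow(T, Rational(1, 2))), Mul(3, T, o)) (Function('g')(o, T) = Add(Add(Mul(-166, o), Mul(Mul(3, o), T)), Mul(Pow(2, Rational(1, 2)), Pow(T, Rational(1, 2)))) = Add(Add(Mul(-166, o), Mul(3, T, o)), Mul(Pow(2, Rational(1, 2)), Pow(T, Rational(1, 2)))) = Add(Mul(-166, o), Mul(Pow(2, Rational(1, 2)), Pow(T, Rational(1, 2))), Mul(3, T, o)))
Add(Add(Function('g')(-115, 138), 20761), -14023) = Add(Add(Add(Mul(-166, -115), Mul(Pow(2, Rational(1, 2)), Pow(138, Rational(1, 2))), Mul(3, 138, -115)), 20761), -14023) = Add(Add(Add(19090, Mul(2, Pow(69, Rational(1, 2))), -47610), 20761), -14023) = Add(Add(Add(-28520, Mul(2, Pow(69, Rational(1, 2)))), 20761), -14023) = Add(Add(-7759, Mul(2, Pow(69, Rational(1, 2)))), -14023) = Add(-21782, Mul(2, Pow(69, Rational(1, 2))))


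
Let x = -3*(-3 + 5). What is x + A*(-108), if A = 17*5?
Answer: -9186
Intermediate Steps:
A = 85
x = -6 (x = -3*2 = -6)
x + A*(-108) = -6 + 85*(-108) = -6 - 9180 = -9186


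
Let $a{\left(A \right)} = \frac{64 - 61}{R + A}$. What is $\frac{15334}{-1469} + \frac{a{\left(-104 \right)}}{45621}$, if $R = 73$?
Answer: $- \frac{7228709747}{692511573} \approx -10.438$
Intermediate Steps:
$a{\left(A \right)} = \frac{3}{73 + A}$ ($a{\left(A \right)} = \frac{64 - 61}{73 + A} = \frac{3}{73 + A}$)
$\frac{15334}{-1469} + \frac{a{\left(-104 \right)}}{45621} = \frac{15334}{-1469} + \frac{3 \frac{1}{73 - 104}}{45621} = 15334 \left(- \frac{1}{1469}\right) + \frac{3}{-31} \cdot \frac{1}{45621} = - \frac{15334}{1469} + 3 \left(- \frac{1}{31}\right) \frac{1}{45621} = - \frac{15334}{1469} - \frac{1}{471417} = - \frac{7228709747}{692511573}$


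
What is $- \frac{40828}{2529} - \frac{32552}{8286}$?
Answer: $- \frac{70104136}{3492549} \approx -20.072$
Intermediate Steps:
$- \frac{40828}{2529} - \frac{32552}{8286} = \left(-40828\right) \frac{1}{2529} - \frac{16276}{4143} = - \frac{40828}{2529} - \frac{16276}{4143} = - \frac{70104136}{3492549}$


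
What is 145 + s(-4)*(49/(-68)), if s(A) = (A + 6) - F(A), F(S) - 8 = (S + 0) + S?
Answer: 4881/34 ≈ 143.56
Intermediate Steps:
F(S) = 8 + 2*S (F(S) = 8 + ((S + 0) + S) = 8 + (S + S) = 8 + 2*S)
s(A) = -2 - A (s(A) = (A + 6) - (8 + 2*A) = (6 + A) + (-8 - 2*A) = -2 - A)
145 + s(-4)*(49/(-68)) = 145 + (-2 - 1*(-4))*(49/(-68)) = 145 + (-2 + 4)*(49*(-1/68)) = 145 + 2*(-49/68) = 145 - 49/34 = 4881/34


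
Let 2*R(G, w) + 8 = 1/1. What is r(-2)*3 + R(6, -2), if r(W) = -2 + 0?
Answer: -19/2 ≈ -9.5000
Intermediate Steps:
r(W) = -2
R(G, w) = -7/2 (R(G, w) = -4 + (½)/1 = -4 + (½)*1 = -4 + ½ = -7/2)
r(-2)*3 + R(6, -2) = -2*3 - 7/2 = -6 - 7/2 = -19/2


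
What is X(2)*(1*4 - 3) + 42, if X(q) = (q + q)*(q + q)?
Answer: 58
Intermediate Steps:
X(q) = 4*q² (X(q) = (2*q)*(2*q) = 4*q²)
X(2)*(1*4 - 3) + 42 = (4*2²)*(1*4 - 3) + 42 = (4*4)*(4 - 3) + 42 = 16*1 + 42 = 16 + 42 = 58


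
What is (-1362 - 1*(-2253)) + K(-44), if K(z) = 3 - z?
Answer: 938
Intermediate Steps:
(-1362 - 1*(-2253)) + K(-44) = (-1362 - 1*(-2253)) + (3 - 1*(-44)) = (-1362 + 2253) + (3 + 44) = 891 + 47 = 938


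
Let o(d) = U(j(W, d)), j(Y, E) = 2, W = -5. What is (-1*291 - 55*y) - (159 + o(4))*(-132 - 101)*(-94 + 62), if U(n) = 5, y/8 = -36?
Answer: -1207235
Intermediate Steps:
y = -288 (y = 8*(-36) = -288)
o(d) = 5
(-1*291 - 55*y) - (159 + o(4))*(-132 - 101)*(-94 + 62) = (-1*291 - 55*(-288)) - (159 + 5)*(-132 - 101)*(-94 + 62) = (-291 + 15840) - 164*(-233*(-32)) = 15549 - 164*7456 = 15549 - 1*1222784 = 15549 - 1222784 = -1207235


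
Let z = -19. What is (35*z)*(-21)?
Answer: 13965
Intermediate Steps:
(35*z)*(-21) = (35*(-19))*(-21) = -665*(-21) = 13965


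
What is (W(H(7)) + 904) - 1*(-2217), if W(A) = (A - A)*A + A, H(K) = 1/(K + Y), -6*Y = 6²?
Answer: 3122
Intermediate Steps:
Y = -6 (Y = -⅙*6² = -⅙*36 = -6)
H(K) = 1/(-6 + K) (H(K) = 1/(K - 6) = 1/(-6 + K))
W(A) = A (W(A) = 0*A + A = 0 + A = A)
(W(H(7)) + 904) - 1*(-2217) = (1/(-6 + 7) + 904) - 1*(-2217) = (1/1 + 904) + 2217 = (1 + 904) + 2217 = 905 + 2217 = 3122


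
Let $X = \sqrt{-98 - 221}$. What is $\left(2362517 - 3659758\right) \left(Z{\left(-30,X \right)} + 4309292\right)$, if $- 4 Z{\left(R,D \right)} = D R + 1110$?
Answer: $- \frac{11179660557989}{2} - \frac{19458615 i \sqrt{319}}{2} \approx -5.5898 \cdot 10^{12} - 1.7377 \cdot 10^{8} i$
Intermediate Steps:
$X = i \sqrt{319}$ ($X = \sqrt{-319} = i \sqrt{319} \approx 17.861 i$)
$Z{\left(R,D \right)} = - \frac{555}{2} - \frac{D R}{4}$ ($Z{\left(R,D \right)} = - \frac{D R + 1110}{4} = - \frac{1110 + D R}{4} = - \frac{555}{2} - \frac{D R}{4}$)
$\left(2362517 - 3659758\right) \left(Z{\left(-30,X \right)} + 4309292\right) = \left(2362517 - 3659758\right) \left(\left(- \frac{555}{2} - \frac{1}{4} i \sqrt{319} \left(-30\right)\right) + 4309292\right) = - 1297241 \left(\left(- \frac{555}{2} + \frac{15 i \sqrt{319}}{2}\right) + 4309292\right) = - 1297241 \left(\frac{8618029}{2} + \frac{15 i \sqrt{319}}{2}\right) = - \frac{11179660557989}{2} - \frac{19458615 i \sqrt{319}}{2}$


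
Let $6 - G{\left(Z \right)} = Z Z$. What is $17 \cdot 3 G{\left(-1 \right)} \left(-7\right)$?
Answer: $-1785$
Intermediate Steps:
$G{\left(Z \right)} = 6 - Z^{2}$ ($G{\left(Z \right)} = 6 - Z Z = 6 - Z^{2}$)
$17 \cdot 3 G{\left(-1 \right)} \left(-7\right) = 17 \cdot 3 \left(6 - \left(-1\right)^{2}\right) \left(-7\right) = 51 \left(6 - 1\right) \left(-7\right) = 51 \cdot 5 \left(-7\right) = 255 \left(-7\right) = -1785$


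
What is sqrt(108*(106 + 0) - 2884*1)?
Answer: 2*sqrt(2141) ≈ 92.542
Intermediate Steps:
sqrt(108*(106 + 0) - 2884*1) = sqrt(108*106 - 2884) = sqrt(11448 - 2884) = sqrt(8564) = 2*sqrt(2141)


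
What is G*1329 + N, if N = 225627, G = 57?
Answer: 301380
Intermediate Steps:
G*1329 + N = 57*1329 + 225627 = 75753 + 225627 = 301380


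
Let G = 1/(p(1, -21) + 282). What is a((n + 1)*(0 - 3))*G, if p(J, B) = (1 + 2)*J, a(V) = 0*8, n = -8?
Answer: 0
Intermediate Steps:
a(V) = 0
p(J, B) = 3*J
G = 1/285 (G = 1/(3*1 + 282) = 1/(3 + 282) = 1/285 ≈ 0.0035088)
a((n + 1)*(0 - 3))*G = 0*(1/285) = 0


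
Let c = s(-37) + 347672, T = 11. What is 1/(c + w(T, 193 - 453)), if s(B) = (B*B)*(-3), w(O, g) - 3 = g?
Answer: 1/343308 ≈ 2.9128e-6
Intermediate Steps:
w(O, g) = 3 + g
s(B) = -3*B² (s(B) = B²*(-3) = -3*B²)
c = 343565 (c = -3*(-37)² + 347672 = -3*1369 + 347672 = -4107 + 347672 = 343565)
1/(c + w(T, 193 - 453)) = 1/(343565 + (3 + (193 - 453))) = 1/(343565 + (3 - 260)) = 1/(343565 - 257) = 1/343308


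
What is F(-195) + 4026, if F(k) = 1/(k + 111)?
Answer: 338183/84 ≈ 4026.0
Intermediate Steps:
F(k) = 1/(111 + k)
F(-195) + 4026 = 1/(111 - 195) + 4026 = 1/(-84) + 4026 = -1/84 + 4026 = 338183/84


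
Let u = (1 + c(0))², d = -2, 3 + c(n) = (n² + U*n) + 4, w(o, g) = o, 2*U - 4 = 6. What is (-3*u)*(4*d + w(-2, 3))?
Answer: 120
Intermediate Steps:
U = 5 (U = 2 + (½)*6 = 2 + 3 = 5)
c(n) = 1 + n² + 5*n (c(n) = -3 + ((n² + 5*n) + 4) = -3 + (4 + n² + 5*n) = 1 + n² + 5*n)
u = 4 (u = (1 + (1 + 0² + 5*0))² = (1 + (1 + 0 + 0))² = (1 + 1)² = 2² = 4)
(-3*u)*(4*d + w(-2, 3)) = (-3*4)*(4*(-2) - 2) = -12*(-8 - 2) = -12*(-10) = 120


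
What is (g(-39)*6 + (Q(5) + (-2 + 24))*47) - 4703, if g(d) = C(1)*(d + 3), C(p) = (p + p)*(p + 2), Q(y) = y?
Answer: -4730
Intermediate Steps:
C(p) = 2*p*(2 + p) (C(p) = (2*p)*(2 + p) = 2*p*(2 + p))
g(d) = 18 + 6*d (g(d) = (2*1*(2 + 1))*(d + 3) = (2*1*3)*(3 + d) = 6*(3 + d) = 18 + 6*d)
(g(-39)*6 + (Q(5) + (-2 + 24))*47) - 4703 = ((18 + 6*(-39))*6 + (5 + (-2 + 24))*47) - 4703 = ((18 - 234)*6 + (5 + 22)*47) - 4703 = (-216*6 + 27*47) - 4703 = (-1296 + 1269) - 4703 = -27 - 4703 = -4730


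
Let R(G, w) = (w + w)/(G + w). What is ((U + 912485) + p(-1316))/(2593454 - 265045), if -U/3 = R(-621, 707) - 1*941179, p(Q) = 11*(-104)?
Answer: 160597633/100121587 ≈ 1.6040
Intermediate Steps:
R(G, w) = 2*w/(G + w) (R(G, w) = (2*w)/(G + w) = 2*w/(G + w))
p(Q) = -1144
U = 121409970/43 (U = -3*(2*707/(-621 + 707) - 1*941179) = -3*(2*707/86 - 941179) = -3*(2*707*(1/86) - 941179) = -3*(707/43 - 941179) = -3*(-40469990/43) = 121409970/43 ≈ 2.8235e+6)
((U + 912485) + p(-1316))/(2593454 - 265045) = ((121409970/43 + 912485) - 1144)/(2593454 - 265045) = (160646825/43 - 1144)/2328409 = (160597633/43)*(1/2328409) = 160597633/100121587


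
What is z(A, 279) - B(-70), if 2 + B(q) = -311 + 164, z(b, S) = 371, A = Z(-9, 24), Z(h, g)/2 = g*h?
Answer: 520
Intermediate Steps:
Z(h, g) = 2*g*h (Z(h, g) = 2*(g*h) = 2*g*h)
A = -432 (A = 2*24*(-9) = -432)
B(q) = -149 (B(q) = -2 + (-311 + 164) = -2 - 147 = -149)
z(A, 279) - B(-70) = 371 - 1*(-149) = 371 + 149 = 520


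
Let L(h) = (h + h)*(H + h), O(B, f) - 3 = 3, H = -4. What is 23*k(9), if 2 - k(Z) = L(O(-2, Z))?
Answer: -506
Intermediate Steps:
O(B, f) = 6 (O(B, f) = 3 + 3 = 6)
L(h) = 2*h*(-4 + h) (L(h) = (h + h)*(-4 + h) = (2*h)*(-4 + h) = 2*h*(-4 + h))
k(Z) = -22 (k(Z) = 2 - 2*6*(-4 + 6) = 2 - 2*6*2 = 2 - 1*24 = 2 - 24 = -22)
23*k(9) = 23*(-22) = -506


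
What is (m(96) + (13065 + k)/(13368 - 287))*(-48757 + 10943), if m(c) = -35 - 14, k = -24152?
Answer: 24656845584/13081 ≈ 1.8849e+6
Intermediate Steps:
m(c) = -49
(m(96) + (13065 + k)/(13368 - 287))*(-48757 + 10943) = (-49 + (13065 - 24152)/(13368 - 287))*(-48757 + 10943) = (-49 - 11087/13081)*(-37814) = -652056/13081*(-37814) = 24656845584/13081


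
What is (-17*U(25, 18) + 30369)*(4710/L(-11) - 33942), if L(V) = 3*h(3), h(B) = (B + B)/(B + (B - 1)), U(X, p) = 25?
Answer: -2931547544/3 ≈ -9.7718e+8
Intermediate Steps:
h(B) = 2*B/(-1 + 2*B) (h(B) = (2*B)/(B + (-1 + B)) = (2*B)/(-1 + 2*B) = 2*B/(-1 + 2*B))
L(V) = 18/5 (L(V) = 3*(2*3/(-1 + 2*3)) = 3*(2*3/(-1 + 6)) = 3*(2*3/5) = 3*(2*3*(⅕)) = 3*(6/5) = 18/5)
(-17*U(25, 18) + 30369)*(4710/L(-11) - 33942) = (-17*25 + 30369)*(4710/(18/5) - 33942) = (-425 + 30369)*(4710*(5/18) - 33942) = 29944*(3925/3 - 33942) = 29944*(-97901/3) = -2931547544/3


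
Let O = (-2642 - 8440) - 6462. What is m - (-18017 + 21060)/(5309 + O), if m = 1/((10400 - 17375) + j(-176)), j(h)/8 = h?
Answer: 25497234/102566005 ≈ 0.24859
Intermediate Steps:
O = -17544 (O = -11082 - 6462 = -17544)
j(h) = 8*h
m = -1/8383 (m = 1/((10400 - 17375) + 8*(-176)) = 1/(-6975 - 1408) = 1/(-8383) = -1/8383 ≈ -0.00011929)
m - (-18017 + 21060)/(5309 + O) = -1/8383 - (-18017 + 21060)/(5309 - 17544) = -1/8383 - 3043/(-12235) = -1/8383 - 3043*(-1)/12235 = -1/8383 - 1*(-3043/12235) = -1/8383 + 3043/12235 = 25497234/102566005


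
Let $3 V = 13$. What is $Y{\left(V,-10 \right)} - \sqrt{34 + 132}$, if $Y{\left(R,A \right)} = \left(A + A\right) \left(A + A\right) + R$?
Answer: $\frac{1213}{3} - \sqrt{166} \approx 391.45$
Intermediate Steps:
$V = \frac{13}{3}$ ($V = \frac{1}{3} \cdot 13 = \frac{13}{3} \approx 4.3333$)
$Y{\left(R,A \right)} = R + 4 A^{2}$ ($Y{\left(R,A \right)} = 2 A 2 A + R = 4 A^{2} + R = R + 4 A^{2}$)
$Y{\left(V,-10 \right)} - \sqrt{34 + 132} = \left(\frac{13}{3} + 4 \left(-10\right)^{2}\right) - \sqrt{34 + 132} = \left(\frac{13}{3} + 4 \cdot 100\right) - \sqrt{166} = \left(\frac{13}{3} + 400\right) - \sqrt{166} = \frac{1213}{3} - \sqrt{166}$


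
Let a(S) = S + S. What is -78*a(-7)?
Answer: 1092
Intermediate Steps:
a(S) = 2*S
-78*a(-7) = -156*(-7) = -78*(-14) = 1092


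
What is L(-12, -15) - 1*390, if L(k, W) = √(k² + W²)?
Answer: -390 + 3*√41 ≈ -370.79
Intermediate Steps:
L(k, W) = √(W² + k²)
L(-12, -15) - 1*390 = √((-15)² + (-12)²) - 1*390 = √(225 + 144) - 390 = √369 - 390 = 3*√41 - 390 = -390 + 3*√41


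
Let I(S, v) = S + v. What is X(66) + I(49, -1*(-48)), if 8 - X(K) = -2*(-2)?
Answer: 101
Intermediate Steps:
X(K) = 4 (X(K) = 8 - (-2)*(-2) = 8 - 1*4 = 8 - 4 = 4)
X(66) + I(49, -1*(-48)) = 4 + (49 - 1*(-48)) = 4 + (49 + 48) = 4 + 97 = 101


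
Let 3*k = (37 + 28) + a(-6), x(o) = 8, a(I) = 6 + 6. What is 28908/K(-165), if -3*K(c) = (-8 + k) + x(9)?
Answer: -23652/7 ≈ -3378.9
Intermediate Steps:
a(I) = 12
k = 77/3 (k = ((37 + 28) + 12)/3 = (65 + 12)/3 = (⅓)*77 = 77/3 ≈ 25.667)
K(c) = -77/9 (K(c) = -((-8 + 77/3) + 8)/3 = -(53/3 + 8)/3 = -⅓*77/3 = -77/9)
28908/K(-165) = 28908/(-77/9) = 28908*(-9/77) = -23652/7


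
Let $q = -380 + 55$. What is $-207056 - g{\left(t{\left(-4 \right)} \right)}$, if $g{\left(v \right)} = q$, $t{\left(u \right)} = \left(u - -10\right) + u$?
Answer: $-206731$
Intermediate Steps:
$t{\left(u \right)} = 10 + 2 u$ ($t{\left(u \right)} = \left(u + 10\right) + u = \left(10 + u\right) + u = 10 + 2 u$)
$q = -325$
$g{\left(v \right)} = -325$
$-207056 - g{\left(t{\left(-4 \right)} \right)} = -207056 - -325 = -207056 + 325 = -206731$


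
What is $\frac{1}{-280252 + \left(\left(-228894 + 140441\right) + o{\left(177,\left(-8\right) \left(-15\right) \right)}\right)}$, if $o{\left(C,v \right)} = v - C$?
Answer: $- \frac{1}{368762} \approx -2.7118 \cdot 10^{-6}$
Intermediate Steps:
$\frac{1}{-280252 + \left(\left(-228894 + 140441\right) + o{\left(177,\left(-8\right) \left(-15\right) \right)}\right)} = \frac{1}{-280252 + \left(\left(-228894 + 140441\right) - 57\right)} = \frac{1}{-280252 + \left(-88453 + \left(120 - 177\right)\right)} = \frac{1}{-280252 - 88510} = \frac{1}{-368762} = - \frac{1}{368762}$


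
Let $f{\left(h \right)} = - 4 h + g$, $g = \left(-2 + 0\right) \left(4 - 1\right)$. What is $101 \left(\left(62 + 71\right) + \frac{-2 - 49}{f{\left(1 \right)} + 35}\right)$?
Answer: $\frac{330674}{25} \approx 13227.0$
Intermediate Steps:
$g = -6$ ($g = \left(-2\right) 3 = -6$)
$f{\left(h \right)} = -6 - 4 h$ ($f{\left(h \right)} = - 4 h - 6 = -6 - 4 h$)
$101 \left(\left(62 + 71\right) + \frac{-2 - 49}{f{\left(1 \right)} + 35}\right) = 101 \left(\left(62 + 71\right) + \frac{-2 - 49}{\left(-6 - 4\right) + 35}\right) = 101 \left(133 - \frac{51}{\left(-6 - 4\right) + 35}\right) = 101 \left(133 - \frac{51}{-10 + 35}\right) = 101 \left(133 - \frac{51}{25}\right) = 101 \cdot \frac{3274}{25} = \frac{330674}{25}$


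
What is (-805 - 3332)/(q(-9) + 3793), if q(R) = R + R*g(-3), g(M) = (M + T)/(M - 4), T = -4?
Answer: -4137/3775 ≈ -1.0959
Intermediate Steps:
g(M) = 1 (g(M) = (M - 4)/(M - 4) = (-4 + M)/(-4 + M) = 1)
q(R) = 2*R (q(R) = R + R*1 = R + R = 2*R)
(-805 - 3332)/(q(-9) + 3793) = (-805 - 3332)/(2*(-9) + 3793) = -4137/(-18 + 3793) = -4137/3775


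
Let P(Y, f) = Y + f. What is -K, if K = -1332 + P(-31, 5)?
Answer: 1358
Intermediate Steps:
K = -1358 (K = -1332 + (-31 + 5) = -1332 - 26 = -1358)
-K = -1*(-1358) = 1358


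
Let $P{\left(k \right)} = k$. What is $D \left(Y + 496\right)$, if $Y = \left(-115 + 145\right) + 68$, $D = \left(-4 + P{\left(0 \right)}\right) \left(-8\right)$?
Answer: $19008$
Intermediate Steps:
$D = 32$ ($D = \left(-4 + 0\right) \left(-8\right) = \left(-4\right) \left(-8\right) = 32$)
$Y = 98$ ($Y = 30 + 68 = 98$)
$D \left(Y + 496\right) = 32 \left(98 + 496\right) = 32 \cdot 594 = 19008$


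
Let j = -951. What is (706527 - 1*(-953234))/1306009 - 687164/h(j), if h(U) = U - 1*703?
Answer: 450093806585/1080069443 ≈ 416.73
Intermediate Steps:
h(U) = -703 + U (h(U) = U - 703 = -703 + U)
(706527 - 1*(-953234))/1306009 - 687164/h(j) = (706527 - 1*(-953234))/1306009 - 687164/(-703 - 951) = (706527 + 953234)*(1/1306009) - 687164/(-1654) = 1659761*(1/1306009) - 687164*(-1/1654) = 1659761/1306009 + 343582/827 = 450093806585/1080069443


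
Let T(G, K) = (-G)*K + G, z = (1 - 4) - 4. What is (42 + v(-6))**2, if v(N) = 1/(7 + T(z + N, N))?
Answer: 12439729/7056 ≈ 1763.0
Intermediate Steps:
z = -7 (z = -3 - 4 = -7)
T(G, K) = G - G*K (T(G, K) = -G*K + G = G - G*K)
v(N) = 1/(7 + (1 - N)*(-7 + N)) (v(N) = 1/(7 + (-7 + N)*(1 - N)) = 1/(7 + (1 - N)*(-7 + N)))
(42 + v(-6))**2 = (42 - 1/(-6*(-8 - 6)))**2 = (42 - 1*(-1/6)/(-14))**2 = (42 - 1*(-1/6)*(-1/14))**2 = (42 - 1/84)**2 = (3527/84)**2 = 12439729/7056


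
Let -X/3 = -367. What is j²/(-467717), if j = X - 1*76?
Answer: -1050625/467717 ≈ -2.2463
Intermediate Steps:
X = 1101 (X = -3*(-367) = 1101)
j = 1025 (j = 1101 - 1*76 = 1101 - 76 = 1025)
j²/(-467717) = 1025²/(-467717) = 1050625*(-1/467717) = -1050625/467717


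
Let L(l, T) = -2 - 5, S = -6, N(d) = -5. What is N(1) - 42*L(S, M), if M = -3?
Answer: 289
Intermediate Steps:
L(l, T) = -7
N(1) - 42*L(S, M) = -5 - 42*(-7) = -5 + 294 = 289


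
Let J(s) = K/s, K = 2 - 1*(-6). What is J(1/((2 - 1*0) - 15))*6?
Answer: -624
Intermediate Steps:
K = 8 (K = 2 + 6 = 8)
J(s) = 8/s
J(1/((2 - 1*0) - 15))*6 = (8/(1/((2 - 1*0) - 15)))*6 = (8/(1/((2 + 0) - 15)))*6 = (8/(1/(2 - 15)))*6 = (8/(1/(-13)))*6 = (8/(-1/13))*6 = (8*(-13))*6 = -104*6 = -624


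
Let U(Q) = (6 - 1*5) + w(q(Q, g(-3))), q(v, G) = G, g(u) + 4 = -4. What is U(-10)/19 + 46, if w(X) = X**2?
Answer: 939/19 ≈ 49.421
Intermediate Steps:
g(u) = -8 (g(u) = -4 - 4 = -8)
U(Q) = 65 (U(Q) = (6 - 1*5) + (-8)**2 = (6 - 5) + 64 = 1 + 64 = 65)
U(-10)/19 + 46 = 65/19 + 46 = 939/19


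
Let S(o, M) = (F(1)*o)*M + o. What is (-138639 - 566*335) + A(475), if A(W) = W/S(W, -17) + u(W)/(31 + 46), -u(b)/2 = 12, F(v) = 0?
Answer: -25275120/77 ≈ -3.2825e+5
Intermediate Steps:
S(o, M) = o (S(o, M) = (0*o)*M + o = 0*M + o = 0 + o = o)
u(b) = -24 (u(b) = -2*12 = -24)
A(W) = 53/77 (A(W) = W/W - 24/(31 + 46) = 1 - 24/77 = 53/77)
(-138639 - 566*335) + A(475) = (-138639 - 566*335) + 53/77 = (-138639 - 189610) + 53/77 = -328249 + 53/77 = -25275120/77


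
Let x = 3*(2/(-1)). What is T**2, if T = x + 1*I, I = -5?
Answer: 121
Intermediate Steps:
x = -6 (x = 3*(2*(-1)) = 3*(-2) = -6)
T = -11 (T = -6 + 1*(-5) = -6 - 5 = -11)
T**2 = (-11)**2 = 121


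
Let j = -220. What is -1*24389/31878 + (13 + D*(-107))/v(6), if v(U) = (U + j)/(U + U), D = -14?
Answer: -291615571/3410946 ≈ -85.494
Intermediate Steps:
v(U) = (-220 + U)/(2*U) (v(U) = (U - 220)/(U + U) = (-220 + U)/((2*U)) = (-220 + U)*(1/(2*U)) = (-220 + U)/(2*U))
-1*24389/31878 + (13 + D*(-107))/v(6) = -1*24389/31878 + (13 - 14*(-107))/(((½)*(-220 + 6)/6)) = -24389*1/31878 + (13 + 1498)/(((½)*(⅙)*(-214))) = -24389/31878 + 1511/(-107/6) = -24389/31878 + 1511*(-6/107) = -24389/31878 - 9066/107 = -291615571/3410946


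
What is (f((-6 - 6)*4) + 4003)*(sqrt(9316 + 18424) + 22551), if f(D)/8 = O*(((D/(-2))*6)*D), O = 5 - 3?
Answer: -2403688539 - 213178*sqrt(6935) ≈ -2.4214e+9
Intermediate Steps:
O = 2
f(D) = -48*D**2 (f(D) = 8*(2*(((D/(-2))*6)*D)) = 8*(2*(((D*(-1/2))*6)*D)) = 8*(2*((-D/2*6)*D)) = 8*(2*((-3*D)*D)) = 8*(2*(-3*D**2)) = 8*(-6*D**2) = -48*D**2)
(f((-6 - 6)*4) + 4003)*(sqrt(9316 + 18424) + 22551) = (-48*16*(-6 - 6)**2 + 4003)*(sqrt(9316 + 18424) + 22551) = (-48*(-12*4)**2 + 4003)*(sqrt(27740) + 22551) = (-48*(-48)**2 + 4003)*(2*sqrt(6935) + 22551) = (-48*2304 + 4003)*(22551 + 2*sqrt(6935)) = (-110592 + 4003)*(22551 + 2*sqrt(6935)) = -106589*(22551 + 2*sqrt(6935)) = -2403688539 - 213178*sqrt(6935)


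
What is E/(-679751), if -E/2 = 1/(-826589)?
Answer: -2/561874699339 ≈ -3.5595e-12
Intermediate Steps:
E = 2/826589 (E = -2/(-826589) = -2*(-1/826589) = 2/826589 ≈ 2.4196e-6)
E/(-679751) = (2/826589)/(-679751) = (2/826589)*(-1/679751) = -2/561874699339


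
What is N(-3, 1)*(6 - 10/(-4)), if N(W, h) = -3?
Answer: -51/2 ≈ -25.500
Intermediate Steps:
N(-3, 1)*(6 - 10/(-4)) = -3*(6 - 10/(-4)) = -3*(6 - 10*(-¼)) = -3*(6 + 5/2) = -3*17/2 = -51/2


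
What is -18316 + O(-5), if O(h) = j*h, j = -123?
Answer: -17701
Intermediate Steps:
O(h) = -123*h
-18316 + O(-5) = -18316 - 123*(-5) = -18316 + 615 = -17701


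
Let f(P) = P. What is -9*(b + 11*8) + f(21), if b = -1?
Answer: -762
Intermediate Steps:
-9*(b + 11*8) + f(21) = -9*(-1 + 11*8) + 21 = -9*(-1 + 88) + 21 = -9*87 + 21 = -783 + 21 = -762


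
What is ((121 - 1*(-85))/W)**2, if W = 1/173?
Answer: 1270067044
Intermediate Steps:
W = 1/173 ≈ 0.0057803
((121 - 1*(-85))/W)**2 = ((121 - 1*(-85))/(1/173))**2 = ((121 + 85)*173)**2 = (206*173)**2 = 35638**2 = 1270067044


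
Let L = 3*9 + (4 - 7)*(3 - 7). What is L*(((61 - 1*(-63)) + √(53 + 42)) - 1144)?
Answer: -39780 + 39*√95 ≈ -39400.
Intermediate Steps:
L = 39 (L = 27 - 3*(-4) = 27 + 12 = 39)
L*(((61 - 1*(-63)) + √(53 + 42)) - 1144) = 39*(((61 - 1*(-63)) + √(53 + 42)) - 1144) = 39*(((61 + 63) + √95) - 1144) = 39*((124 + √95) - 1144) = 39*(-1020 + √95) = -39780 + 39*√95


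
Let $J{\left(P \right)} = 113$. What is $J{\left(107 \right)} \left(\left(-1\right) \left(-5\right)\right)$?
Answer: $565$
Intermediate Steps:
$J{\left(107 \right)} \left(\left(-1\right) \left(-5\right)\right) = 113 \left(\left(-1\right) \left(-5\right)\right) = 113 \cdot 5 = 565$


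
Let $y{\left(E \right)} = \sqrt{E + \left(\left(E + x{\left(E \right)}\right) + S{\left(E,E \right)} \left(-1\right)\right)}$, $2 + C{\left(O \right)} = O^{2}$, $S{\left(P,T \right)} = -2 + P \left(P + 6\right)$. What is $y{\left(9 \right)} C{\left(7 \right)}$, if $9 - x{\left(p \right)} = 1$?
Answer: $47 i \sqrt{107} \approx 486.17 i$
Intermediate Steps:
$x{\left(p \right)} = 8$ ($x{\left(p \right)} = 9 - 1 = 8$)
$S{\left(P,T \right)} = -2 + P \left(6 + P\right)$
$C{\left(O \right)} = -2 + O^{2}$
$y{\left(E \right)} = \sqrt{10 - E^{2} - 4 E}$ ($y{\left(E \right)} = \sqrt{E + \left(\left(E + 8\right) + \left(-2 + E^{2} + 6 E\right) \left(-1\right)\right)} = \sqrt{E - \left(-10 + E^{2} + 5 E\right)} = \sqrt{10 - E^{2} - 4 E}$)
$y{\left(9 \right)} C{\left(7 \right)} = \sqrt{10 - 9^{2} - 36} \left(-2 + 7^{2}\right) = \sqrt{10 - 81 - 36} \left(-2 + 49\right) = \sqrt{10 - 81 - 36} \cdot 47 = \sqrt{-107} \cdot 47 = i \sqrt{107} \cdot 47 = 47 i \sqrt{107}$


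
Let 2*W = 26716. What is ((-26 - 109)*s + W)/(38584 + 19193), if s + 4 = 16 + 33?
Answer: 7283/57777 ≈ 0.12605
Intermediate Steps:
W = 13358 (W = (½)*26716 = 13358)
s = 45 (s = -4 + (16 + 33) = -4 + 49 = 45)
((-26 - 109)*s + W)/(38584 + 19193) = ((-26 - 109)*45 + 13358)/(38584 + 19193) = (-135*45 + 13358)/57777 = (-6075 + 13358)*(1/57777) = 7283*(1/57777) = 7283/57777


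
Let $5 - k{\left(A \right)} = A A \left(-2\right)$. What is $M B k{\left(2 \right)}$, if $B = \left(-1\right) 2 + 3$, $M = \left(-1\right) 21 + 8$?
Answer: $-169$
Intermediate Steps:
$M = -13$ ($M = -21 + 8 = -13$)
$B = 1$ ($B = -2 + 3 = 1$)
$k{\left(A \right)} = 5 + 2 A^{2}$ ($k{\left(A \right)} = 5 - A A \left(-2\right) = 5 - A^{2} \left(-2\right) = 5 - - 2 A^{2} = 5 + 2 A^{2}$)
$M B k{\left(2 \right)} = \left(-13\right) 1 \left(5 + 2 \cdot 2^{2}\right) = - 13 \left(5 + 2 \cdot 4\right) = - 13 \left(5 + 8\right) = \left(-13\right) 13 = -169$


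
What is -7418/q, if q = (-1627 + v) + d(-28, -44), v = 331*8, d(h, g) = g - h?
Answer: -7418/1005 ≈ -7.3811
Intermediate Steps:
v = 2648
q = 1005 (q = (-1627 + 2648) + (-44 - 1*(-28)) = 1021 + (-44 + 28) = 1021 - 16 = 1005)
-7418/q = -7418/1005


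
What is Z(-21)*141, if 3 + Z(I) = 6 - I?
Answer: 3384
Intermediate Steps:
Z(I) = 3 - I (Z(I) = -3 + (6 - I) = 3 - I)
Z(-21)*141 = (3 - 1*(-21))*141 = (3 + 21)*141 = 24*141 = 3384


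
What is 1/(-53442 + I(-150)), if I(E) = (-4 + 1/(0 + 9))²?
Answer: -81/4327577 ≈ -1.8717e-5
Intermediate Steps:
I(E) = 1225/81 (I(E) = (-4 + 1/9)² = (-4 + ⅑)² = (-35/9)² = 1225/81)
1/(-53442 + I(-150)) = 1/(-53442 + 1225/81) = 1/(-4327577/81) = -81/4327577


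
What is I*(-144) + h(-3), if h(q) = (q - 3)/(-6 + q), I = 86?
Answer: -37150/3 ≈ -12383.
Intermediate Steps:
h(q) = (-3 + q)/(-6 + q)
I*(-144) + h(-3) = 86*(-144) + (-3 - 3)/(-6 - 3) = -12384 - 6/(-9) = -12384 - ⅑*(-6) = -12384 + ⅔ = -37150/3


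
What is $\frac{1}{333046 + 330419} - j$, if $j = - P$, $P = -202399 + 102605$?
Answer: $- \frac{66209826209}{663465} \approx -99794.0$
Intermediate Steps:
$P = -99794$
$j = 99794$ ($j = \left(-1\right) \left(-99794\right) = 99794$)
$\frac{1}{333046 + 330419} - j = \frac{1}{333046 + 330419} - 99794 = \frac{1}{663465} - 99794 = - \frac{66209826209}{663465}$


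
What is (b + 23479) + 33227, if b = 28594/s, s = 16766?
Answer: 475380695/8383 ≈ 56708.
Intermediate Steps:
b = 14297/8383 (b = 28594/16766 = 28594*(1/16766) = 14297/8383 ≈ 1.7055)
(b + 23479) + 33227 = (14297/8383 + 23479) + 33227 = 196838754/8383 + 33227 = 475380695/8383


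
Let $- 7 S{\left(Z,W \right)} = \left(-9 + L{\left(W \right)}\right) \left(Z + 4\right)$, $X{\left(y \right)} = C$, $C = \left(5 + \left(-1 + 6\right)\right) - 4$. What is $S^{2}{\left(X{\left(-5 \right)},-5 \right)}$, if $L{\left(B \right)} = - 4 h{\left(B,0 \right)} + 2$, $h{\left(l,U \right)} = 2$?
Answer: $\frac{22500}{49} \approx 459.18$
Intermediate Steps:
$C = 6$ ($C = \left(5 + 5\right) - 4 = 10 - 4 = 6$)
$X{\left(y \right)} = 6$
$L{\left(B \right)} = -6$ ($L{\left(B \right)} = \left(-4\right) 2 + 2 = -8 + 2 = -6$)
$S{\left(Z,W \right)} = \frac{60}{7} + \frac{15 Z}{7}$ ($S{\left(Z,W \right)} = - \frac{\left(-9 - 6\right) \left(Z + 4\right)}{7} = - \frac{\left(-15\right) \left(4 + Z\right)}{7} = - \frac{-60 - 15 Z}{7} = \frac{60}{7} + \frac{15 Z}{7}$)
$S^{2}{\left(X{\left(-5 \right)},-5 \right)} = \left(\frac{60}{7} + \frac{15}{7} \cdot 6\right)^{2} = \left(\frac{60}{7} + \frac{90}{7}\right)^{2} = \left(\frac{150}{7}\right)^{2} = \frac{22500}{49}$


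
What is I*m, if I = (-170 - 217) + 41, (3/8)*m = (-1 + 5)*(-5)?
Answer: 55360/3 ≈ 18453.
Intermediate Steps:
m = -160/3 (m = 8*((-1 + 5)*(-5))/3 = 8*(4*(-5))/3 = (8/3)*(-20) = -160/3 ≈ -53.333)
I = -346 (I = -387 + 41 = -346)
I*m = -346*(-160/3) = 55360/3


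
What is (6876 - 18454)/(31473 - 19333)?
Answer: -5789/6070 ≈ -0.95371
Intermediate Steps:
(6876 - 18454)/(31473 - 19333) = -11578/12140 = -11578*1/12140 = -5789/6070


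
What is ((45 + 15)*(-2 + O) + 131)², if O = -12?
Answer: 502681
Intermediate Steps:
((45 + 15)*(-2 + O) + 131)² = ((45 + 15)*(-2 - 12) + 131)² = (60*(-14) + 131)² = (-840 + 131)² = (-709)² = 502681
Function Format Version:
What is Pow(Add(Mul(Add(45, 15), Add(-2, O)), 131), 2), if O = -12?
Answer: 502681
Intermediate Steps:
Pow(Add(Mul(Add(45, 15), Add(-2, O)), 131), 2) = Pow(Add(Mul(Add(45, 15), Add(-2, -12)), 131), 2) = Pow(Add(Mul(60, -14), 131), 2) = Pow(Add(-840, 131), 2) = Pow(-709, 2) = 502681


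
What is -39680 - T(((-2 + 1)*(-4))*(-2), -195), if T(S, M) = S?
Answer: -39672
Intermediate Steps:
-39680 - T(((-2 + 1)*(-4))*(-2), -195) = -39680 - (-2 + 1)*(-4)*(-2) = -39680 - (-1*(-4))*(-2) = -39680 - 4*(-2) = -39680 - 1*(-8) = -39680 + 8 = -39672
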